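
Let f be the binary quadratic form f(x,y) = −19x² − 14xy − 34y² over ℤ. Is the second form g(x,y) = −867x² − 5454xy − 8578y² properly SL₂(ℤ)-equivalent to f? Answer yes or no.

D₁ = -2388, D₂ = -2388
f is negative-definite; reduce −f:
−f: reduced (well bottom): (19,14,34) with a≤c, −a<b≤a
flip sign back: reduced form of f is (-19,-14,-34)
g is negative-definite; reduce −g:
−g: translate: b→252 (≡5454 mod 1734), so (867,5454,8578)→(867,252,19)
−g: flip: (867,252,19)→(19,-252,867)
−g: translate: b→14 (≡-252 mod 38), so (19,-252,867)→(19,14,34)
−g: reduced (well bottom): (19,14,34) with a≤c, −a<b≤a
flip sign back: reduced form of g is (-19,-14,-34)
reduced forms (-19, -14, -34) vs (-19, -14, -34) ⇒ equivalent

yes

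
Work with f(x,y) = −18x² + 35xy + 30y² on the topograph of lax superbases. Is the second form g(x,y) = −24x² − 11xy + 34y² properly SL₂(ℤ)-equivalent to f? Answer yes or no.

D₁ = 3385, D₂ = 3385
river cycle of f (length 82): (30, 25, -23), (-23, 21, 32), (32, 43, -12), (-12, 53, 12), (12, 43, -32), (-32, 21, 23), (23, 25, -30), (-30, 35, 18), (18, 37, -28), (-28, 19, 27), … (72 more)
river cycle of g (length 78): (34, 11, -24), (-24, 37, 21), (21, 47, -14), (-14, 37, 36), (36, 35, -15), (-15, 55, 6), (6, 53, -24), (-24, 43, 16), (16, 53, -9), (-9, 55, 10), … (68 more)
cycles differ ⇒ inequivalent

no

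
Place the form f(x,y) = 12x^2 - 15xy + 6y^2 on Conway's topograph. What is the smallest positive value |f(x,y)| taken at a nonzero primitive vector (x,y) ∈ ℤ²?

translate: b→9 (≡-15 mod 24), so (12,-15,6)→(12,9,3)
flip: (12,9,3)→(3,-9,12)
translate: b→3 (≡-9 mod 6), so (3,-9,12)→(3,3,6)
reduced (well bottom): (3,3,6) with a≤c, −a<b≤a
well minimum = a = 3

3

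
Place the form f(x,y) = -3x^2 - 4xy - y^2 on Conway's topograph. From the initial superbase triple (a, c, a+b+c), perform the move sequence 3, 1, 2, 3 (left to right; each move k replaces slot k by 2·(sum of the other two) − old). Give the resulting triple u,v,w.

start (-3,-1,-8) = (f(1,0),f(0,1),f(1,1))
replace slot 3: 2·((-3)+(-1)) − (-8) = 0 → (-3,-1,0)
replace slot 1: 2·((-1)+0) − (-3) = 1 → (1,-1,0)
replace slot 2: 2·(1+0) − (-1) = 3 → (1,3,0)
replace slot 3: 2·(1+3) − 0 = 8 → (1,3,8)

1,3,8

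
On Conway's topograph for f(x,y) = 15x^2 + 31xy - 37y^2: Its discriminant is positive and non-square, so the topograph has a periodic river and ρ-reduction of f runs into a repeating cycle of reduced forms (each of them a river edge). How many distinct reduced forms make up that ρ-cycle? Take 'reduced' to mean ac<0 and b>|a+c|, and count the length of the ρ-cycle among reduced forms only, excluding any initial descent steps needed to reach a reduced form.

D = 3181, ⌊√D⌋ = 56
river: ρ → (-37,43,9)
river: ρ → (9,47,-27)
river: ρ → (-27,7,29)
river: ρ → (29,51,-5)
river: ρ → (-5,49,39)
river: ρ → (39,29,-15)
river: ρ → (-15,31,37)
river: ρ → (37,43,-9)
river: ρ → (-9,47,27)
river: ρ → (27,7,-29)
river: ρ → (-29,51,5)
river: ρ → (5,49,-39)
river: ρ → (-39,29,15)
river: ρ → (15,31,-37)
ρ-cycle length = 14 (tail of 0 descent steps not counted)

14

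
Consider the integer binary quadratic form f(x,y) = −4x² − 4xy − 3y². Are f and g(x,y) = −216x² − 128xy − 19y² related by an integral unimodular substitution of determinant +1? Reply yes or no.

D₁ = -32, D₂ = -32
f is negative-definite; reduce −f:
−f: flip: (4,4,3)→(3,-4,4)
−f: translate: b→2 (≡-4 mod 6), so (3,-4,4)→(3,2,3)
−f: reduced (well bottom): (3,2,3) with a≤c, −a<b≤a
flip sign back: reduced form of f is (-3,-2,-3)
g is negative-definite; reduce −g:
−g: flip: (216,128,19)→(19,-128,216)
−g: translate: b→-14 (≡-128 mod 38), so (19,-128,216)→(19,-14,3)
−g: flip: (19,-14,3)→(3,14,19)
−g: translate: b→2 (≡14 mod 6), so (3,14,19)→(3,2,3)
−g: reduced (well bottom): (3,2,3) with a≤c, −a<b≤a
flip sign back: reduced form of g is (-3,-2,-3)
reduced forms (-3, -2, -3) vs (-3, -2, -3) ⇒ equivalent

yes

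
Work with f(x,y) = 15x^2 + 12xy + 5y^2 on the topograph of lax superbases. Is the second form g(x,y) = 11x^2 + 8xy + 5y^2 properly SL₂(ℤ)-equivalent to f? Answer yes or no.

D₁ = -156, D₂ = -156
f: flip: (15,12,5)→(5,-12,15)
f: translate: b→-2 (≡-12 mod 10), so (5,-12,15)→(5,-2,8)
f: reduced (well bottom): (5,-2,8) with a≤c, −a<b≤a
g: flip: (11,8,5)→(5,-8,11)
g: translate: b→2 (≡-8 mod 10), so (5,-8,11)→(5,2,8)
g: reduced (well bottom): (5,2,8) with a≤c, −a<b≤a
reduced forms (5, -2, 8) vs (5, 2, 8) ⇒ inequivalent

no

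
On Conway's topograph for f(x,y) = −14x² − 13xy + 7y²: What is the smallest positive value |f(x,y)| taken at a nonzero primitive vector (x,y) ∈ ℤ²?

descent: ρ → (7,13,-14)  [lands on river]
river: ρ → (-14,15,6)
river: ρ → (6,21,-5)
river: ρ → (-5,19,10)
river: ρ → (10,21,-3)
river: ρ → (-3,21,10)
river: ρ → (10,19,-5)
river: ρ → (-5,21,6)
river: ρ → (6,15,-14)
river: ρ → (-14,13,7)
river: ρ → (7,15,-12)
river: ρ → (-12,9,10)
river: ρ → (10,11,-11)
river: ρ → (-11,11,10)
river: ρ → (10,9,-12)
river: ρ → (-12,15,7)
closes: descent 1, river 16
min |a| on river = 3

3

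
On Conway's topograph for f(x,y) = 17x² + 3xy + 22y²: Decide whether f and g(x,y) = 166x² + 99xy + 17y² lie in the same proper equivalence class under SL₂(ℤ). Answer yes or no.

D₁ = -1487, D₂ = -1487
f: reduced (well bottom): (17,3,22) with a≤c, −a<b≤a
g: flip: (166,99,17)→(17,-99,166)
g: translate: b→3 (≡-99 mod 34), so (17,-99,166)→(17,3,22)
g: reduced (well bottom): (17,3,22) with a≤c, −a<b≤a
reduced forms (17, 3, 22) vs (17, 3, 22) ⇒ equivalent

yes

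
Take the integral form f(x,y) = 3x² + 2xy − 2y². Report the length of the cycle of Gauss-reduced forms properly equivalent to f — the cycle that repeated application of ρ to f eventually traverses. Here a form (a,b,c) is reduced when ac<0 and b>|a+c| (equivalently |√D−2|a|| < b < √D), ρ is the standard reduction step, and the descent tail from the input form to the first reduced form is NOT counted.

D = 28, ⌊√D⌋ = 5
river: ρ → (-2,2,3)
river: ρ → (3,4,-1)
river: ρ → (-1,4,3)
river: ρ → (3,2,-2)
ρ-cycle length = 4 (tail of 0 descent steps not counted)

4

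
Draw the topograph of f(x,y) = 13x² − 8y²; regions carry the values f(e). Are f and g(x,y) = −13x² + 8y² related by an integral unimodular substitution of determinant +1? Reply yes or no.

D₁ = 416, D₂ = 416
river cycle of f (length 6): (-8, 16, 5), (5, 14, -11), (-11, 8, 8), (8, 8, -11), (-11, 14, 5), (5, 16, -8)
river cycle of g (length 6): (8, 16, -5), (-5, 14, 11), (11, 8, -8), (-8, 8, 11), (11, 14, -5), (-5, 16, 8)
cycles differ ⇒ inequivalent

no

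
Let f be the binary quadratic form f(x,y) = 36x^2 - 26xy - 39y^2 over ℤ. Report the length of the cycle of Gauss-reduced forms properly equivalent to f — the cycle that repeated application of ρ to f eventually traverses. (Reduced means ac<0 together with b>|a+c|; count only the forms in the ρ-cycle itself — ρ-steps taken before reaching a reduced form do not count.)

D = 6292, ⌊√D⌋ = 79
descent: ρ → (-39,26,36)  [lands on river]
river: ρ → (36,46,-29)
river: ρ → (-29,70,12)
river: ρ → (12,74,-17)
river: ρ → (-17,62,36)
river: ρ → (36,10,-43)
river: ρ → (-43,76,3)
river: ρ → (3,74,-68)
river: ρ → (-68,62,9)
river: ρ → (9,64,-61)
river: ρ → (-61,58,12)
river: ρ → (12,62,-51)
river: ρ → (-51,40,23)
river: ρ → (23,52,-39)
ρ-cycle length = 14 (tail of 1 descent step not counted)

14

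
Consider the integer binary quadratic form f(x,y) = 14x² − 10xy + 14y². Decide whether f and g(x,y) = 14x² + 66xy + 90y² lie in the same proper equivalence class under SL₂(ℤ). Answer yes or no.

D₁ = -684, D₂ = -684
f: flip: (14,-10,14)→(14,10,14)
f: reduced (well bottom): (14,10,14) with a≤c, −a<b≤a
g: translate: b→10 (≡66 mod 28), so (14,66,90)→(14,10,14)
g: reduced (well bottom): (14,10,14) with a≤c, −a<b≤a
reduced forms (14, 10, 14) vs (14, 10, 14) ⇒ equivalent

yes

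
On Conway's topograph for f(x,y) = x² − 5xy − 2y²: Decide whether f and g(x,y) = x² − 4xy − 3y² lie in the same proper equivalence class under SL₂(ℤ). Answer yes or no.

D₁ = 33, D₂ = 28
discriminants differ ⇒ not SL₂(ℤ)-equivalent

no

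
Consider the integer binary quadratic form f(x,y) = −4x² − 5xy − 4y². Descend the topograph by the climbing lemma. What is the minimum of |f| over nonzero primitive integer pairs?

translate: b→-3 (≡5 mod 8), so (4,5,4)→(4,-3,3)
flip: (4,-3,3)→(3,3,4)
reduced (well bottom): (3,3,4) with a≤c, −a<b≤a
well minimum |f| = |-3| = 3 (negative-definite)

3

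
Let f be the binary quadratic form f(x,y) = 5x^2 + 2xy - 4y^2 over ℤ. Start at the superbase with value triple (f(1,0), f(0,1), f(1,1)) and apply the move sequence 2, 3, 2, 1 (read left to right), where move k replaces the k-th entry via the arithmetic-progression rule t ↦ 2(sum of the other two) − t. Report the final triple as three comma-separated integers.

start (5,-4,3) = (f(1,0),f(0,1),f(1,1))
replace slot 2: 2·(5+3) − (-4) = 20 → (5,20,3)
replace slot 3: 2·(5+20) − 3 = 47 → (5,20,47)
replace slot 2: 2·(5+47) − 20 = 84 → (5,84,47)
replace slot 1: 2·(84+47) − 5 = 257 → (257,84,47)

257,84,47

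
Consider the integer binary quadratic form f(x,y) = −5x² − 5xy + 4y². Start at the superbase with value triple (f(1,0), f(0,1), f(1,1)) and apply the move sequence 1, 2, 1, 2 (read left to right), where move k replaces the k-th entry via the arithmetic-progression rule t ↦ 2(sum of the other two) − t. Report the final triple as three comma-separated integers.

start (-5,4,-6) = (f(1,0),f(0,1),f(1,1))
replace slot 1: 2·(4+(-6)) − (-5) = 1 → (1,4,-6)
replace slot 2: 2·(1+(-6)) − 4 = -14 → (1,-14,-6)
replace slot 1: 2·((-14)+(-6)) − 1 = -41 → (-41,-14,-6)
replace slot 2: 2·((-41)+(-6)) − (-14) = -80 → (-41,-80,-6)

-41,-80,-6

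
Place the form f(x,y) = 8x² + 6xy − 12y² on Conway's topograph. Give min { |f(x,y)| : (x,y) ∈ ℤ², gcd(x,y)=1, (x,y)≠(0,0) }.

river: ρ → (-12,18,2)
river: ρ → (2,18,-12)
river: ρ → (-12,6,8)
river: ρ → (8,10,-10)
river: ρ → (-10,10,8)
river: ρ → (8,6,-12)
closes: descent 0, river 6
min |a| on river = 2

2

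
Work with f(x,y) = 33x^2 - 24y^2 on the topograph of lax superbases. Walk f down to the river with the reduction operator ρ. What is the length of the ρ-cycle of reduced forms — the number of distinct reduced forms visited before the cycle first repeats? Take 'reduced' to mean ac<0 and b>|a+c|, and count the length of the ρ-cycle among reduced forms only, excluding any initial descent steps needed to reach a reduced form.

D = 3168, ⌊√D⌋ = 56
descent: ρ → (-24,48,9)  [lands on river]
river: ρ → (9,42,-39)
river: ρ → (-39,36,12)
river: ρ → (12,36,-39)
river: ρ → (-39,42,9)
river: ρ → (9,48,-24)
ρ-cycle length = 6 (tail of 1 descent step not counted)

6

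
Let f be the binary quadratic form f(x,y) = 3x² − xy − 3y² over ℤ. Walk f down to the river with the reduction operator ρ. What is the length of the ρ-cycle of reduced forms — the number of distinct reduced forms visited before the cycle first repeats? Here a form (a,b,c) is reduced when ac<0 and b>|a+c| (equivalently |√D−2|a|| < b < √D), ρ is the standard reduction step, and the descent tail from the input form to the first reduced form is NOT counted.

D = 37, ⌊√D⌋ = 6
descent: ρ → (-3,1,3)  [lands on river]
river: ρ → (3,5,-1)
river: ρ → (-1,5,3)
river: ρ → (3,1,-3)
river: ρ → (-3,5,1)
river: ρ → (1,5,-3)
ρ-cycle length = 6 (tail of 1 descent step not counted)

6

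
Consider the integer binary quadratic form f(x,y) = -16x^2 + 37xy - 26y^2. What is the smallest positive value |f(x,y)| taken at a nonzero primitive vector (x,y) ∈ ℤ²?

translate: b→-5 (≡-37 mod 32), so (16,-37,26)→(16,-5,5)
flip: (16,-5,5)→(5,5,16)
reduced (well bottom): (5,5,16) with a≤c, −a<b≤a
well minimum |f| = |-5| = 5 (negative-definite)

5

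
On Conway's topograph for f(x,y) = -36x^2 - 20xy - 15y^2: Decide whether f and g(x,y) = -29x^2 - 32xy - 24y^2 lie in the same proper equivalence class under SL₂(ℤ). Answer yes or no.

D₁ = -1760, D₂ = -1760
f is negative-definite; reduce −f:
−f: flip: (36,20,15)→(15,-20,36)
−f: translate: b→10 (≡-20 mod 30), so (15,-20,36)→(15,10,31)
−f: reduced (well bottom): (15,10,31) with a≤c, −a<b≤a
flip sign back: reduced form of f is (-15,-10,-31)
g is negative-definite; reduce −g:
−g: translate: b→-26 (≡32 mod 58), so (29,32,24)→(29,-26,21)
−g: flip: (29,-26,21)→(21,26,29)
−g: translate: b→-16 (≡26 mod 42), so (21,26,29)→(21,-16,24)
−g: reduced (well bottom): (21,-16,24) with a≤c, −a<b≤a
flip sign back: reduced form of g is (-21,16,-24)
reduced forms (-15, -10, -31) vs (-21, 16, -24) ⇒ inequivalent

no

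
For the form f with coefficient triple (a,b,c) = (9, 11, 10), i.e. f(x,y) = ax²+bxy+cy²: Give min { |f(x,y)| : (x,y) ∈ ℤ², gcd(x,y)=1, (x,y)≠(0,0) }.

translate: b→-7 (≡11 mod 18), so (9,11,10)→(9,-7,8)
flip: (9,-7,8)→(8,7,9)
reduced (well bottom): (8,7,9) with a≤c, −a<b≤a
well minimum = a = 8

8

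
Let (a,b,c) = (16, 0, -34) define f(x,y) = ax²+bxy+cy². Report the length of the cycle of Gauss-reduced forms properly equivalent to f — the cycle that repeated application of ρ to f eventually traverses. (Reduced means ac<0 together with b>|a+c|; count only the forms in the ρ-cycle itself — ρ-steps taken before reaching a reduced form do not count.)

D = 2176, ⌊√D⌋ = 46
descent: ρ → (-34,0,16)
descent: ρ → (16,32,-18)  [lands on river]
river: ρ → (-18,40,8)
river: ρ → (8,40,-18)
river: ρ → (-18,32,16)
ρ-cycle length = 4 (tail of 2 descent steps not counted)

4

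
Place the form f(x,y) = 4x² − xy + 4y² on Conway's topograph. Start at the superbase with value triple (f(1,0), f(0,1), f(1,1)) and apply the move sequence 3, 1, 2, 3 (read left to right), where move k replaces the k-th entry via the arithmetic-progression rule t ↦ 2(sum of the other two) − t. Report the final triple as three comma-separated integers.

start (4,4,7) = (f(1,0),f(0,1),f(1,1))
replace slot 3: 2·(4+4) − 7 = 9 → (4,4,9)
replace slot 1: 2·(4+9) − 4 = 22 → (22,4,9)
replace slot 2: 2·(22+9) − 4 = 58 → (22,58,9)
replace slot 3: 2·(22+58) − 9 = 151 → (22,58,151)

22,58,151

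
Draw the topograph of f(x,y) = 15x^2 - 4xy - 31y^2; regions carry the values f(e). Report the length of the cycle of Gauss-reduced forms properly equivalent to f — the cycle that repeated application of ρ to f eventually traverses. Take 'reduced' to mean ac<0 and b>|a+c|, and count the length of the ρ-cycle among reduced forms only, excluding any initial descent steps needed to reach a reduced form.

D = 1876, ⌊√D⌋ = 43
descent: ρ → (-31,4,15)
descent: ρ → (15,26,-20)  [lands on river]
river: ρ → (-20,14,21)
river: ρ → (21,28,-13)
river: ρ → (-13,24,25)
river: ρ → (25,26,-12)
river: ρ → (-12,22,29)
river: ρ → (29,36,-5)
river: ρ → (-5,34,36)
river: ρ → (36,38,-3)
river: ρ → (-3,40,23)
river: ρ → (23,6,-20)
river: ρ → (-20,34,9)
river: ρ → (9,38,-12)
river: ρ → (-12,34,15)
ρ-cycle length = 14 (tail of 2 descent steps not counted)

14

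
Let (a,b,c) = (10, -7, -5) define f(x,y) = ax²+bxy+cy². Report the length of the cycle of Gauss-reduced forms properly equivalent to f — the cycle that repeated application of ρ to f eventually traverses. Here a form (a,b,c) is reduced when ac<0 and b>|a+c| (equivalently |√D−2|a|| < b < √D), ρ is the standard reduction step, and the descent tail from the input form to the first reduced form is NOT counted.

D = 249, ⌊√D⌋ = 15
descent: ρ → (-5,7,10)  [lands on river]
river: ρ → (10,13,-2)
river: ρ → (-2,15,3)
river: ρ → (3,15,-2)
river: ρ → (-2,13,10)
river: ρ → (10,7,-5)
river: ρ → (-5,13,4)
river: ρ → (4,11,-8)
river: ρ → (-8,5,7)
river: ρ → (7,9,-6)
river: ρ → (-6,15,1)
river: ρ → (1,15,-6)
river: ρ → (-6,9,7)
river: ρ → (7,5,-8)
river: ρ → (-8,11,4)
river: ρ → (4,13,-5)
ρ-cycle length = 16 (tail of 1 descent step not counted)

16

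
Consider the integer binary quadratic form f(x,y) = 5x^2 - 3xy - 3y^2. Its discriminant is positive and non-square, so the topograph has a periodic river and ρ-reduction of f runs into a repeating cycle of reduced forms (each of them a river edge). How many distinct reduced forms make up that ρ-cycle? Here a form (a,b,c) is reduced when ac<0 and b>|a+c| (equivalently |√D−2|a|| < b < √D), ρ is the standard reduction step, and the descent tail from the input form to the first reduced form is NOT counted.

D = 69, ⌊√D⌋ = 8
descent: ρ → (-3,3,5)  [lands on river]
river: ρ → (5,7,-1)
river: ρ → (-1,7,5)
river: ρ → (5,3,-3)
ρ-cycle length = 4 (tail of 1 descent step not counted)

4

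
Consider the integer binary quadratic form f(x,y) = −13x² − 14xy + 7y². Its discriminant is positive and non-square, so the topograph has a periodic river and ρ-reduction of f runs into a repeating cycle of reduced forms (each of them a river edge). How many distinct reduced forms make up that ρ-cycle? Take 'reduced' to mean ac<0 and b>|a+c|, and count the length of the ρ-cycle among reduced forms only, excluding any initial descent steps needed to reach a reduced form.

D = 560, ⌊√D⌋ = 23
descent: ρ → (7,14,-13)  [lands on river]
river: ρ → (-13,12,8)
river: ρ → (8,20,-5)
river: ρ → (-5,20,8)
river: ρ → (8,12,-13)
river: ρ → (-13,14,7)
ρ-cycle length = 6 (tail of 1 descent step not counted)

6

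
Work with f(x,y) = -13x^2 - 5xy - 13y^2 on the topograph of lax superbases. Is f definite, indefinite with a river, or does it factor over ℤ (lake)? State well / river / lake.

D = b²−4ac = (-5)² − 4·(-13)·(-13) = -651
D < 0 ⇒ definite ⇒ every region one sign ⇒ single well

well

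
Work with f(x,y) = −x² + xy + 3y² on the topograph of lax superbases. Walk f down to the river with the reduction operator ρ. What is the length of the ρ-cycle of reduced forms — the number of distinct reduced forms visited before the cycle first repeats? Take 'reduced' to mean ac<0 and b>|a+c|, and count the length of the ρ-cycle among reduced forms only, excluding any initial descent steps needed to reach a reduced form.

D = 13, ⌊√D⌋ = 3
descent: ρ → (3,-1,-1)
descent: ρ → (-1,3,1)  [lands on river]
river: ρ → (1,3,-1)
ρ-cycle length = 2 (tail of 2 descent steps not counted)

2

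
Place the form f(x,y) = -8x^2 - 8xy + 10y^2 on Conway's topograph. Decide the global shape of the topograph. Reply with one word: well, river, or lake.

D = b²−4ac = (-8)² − 4·(-8)·10 = 384
D > 0 non-square ⇒ indefinite ⇒ periodic river

river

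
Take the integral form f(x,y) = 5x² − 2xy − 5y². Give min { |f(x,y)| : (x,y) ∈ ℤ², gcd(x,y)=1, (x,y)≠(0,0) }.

descent: ρ → (-5,2,5)  [lands on river]
river: ρ → (5,8,-2)
river: ρ → (-2,8,5)
river: ρ → (5,2,-5)
river: ρ → (-5,8,2)
river: ρ → (2,8,-5)
closes: descent 1, river 6
min |a| on river = 2

2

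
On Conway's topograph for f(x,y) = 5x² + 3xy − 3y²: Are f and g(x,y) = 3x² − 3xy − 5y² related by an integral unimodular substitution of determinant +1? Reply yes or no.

D₁ = 69, D₂ = 69
river cycle of f (length 4): (-3, 3, 5), (5, 7, -1), (-1, 7, 5), (5, 3, -3)
river cycle of g (length 4): (-5, 3, 3), (3, 3, -5), (-5, 7, 1), (1, 7, -5)
cycles differ ⇒ inequivalent

no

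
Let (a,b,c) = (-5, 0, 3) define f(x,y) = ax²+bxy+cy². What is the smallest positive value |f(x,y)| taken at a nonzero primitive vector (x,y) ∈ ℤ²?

descent: ρ → (3,6,-2)  [lands on river]
river: ρ → (-2,6,3)
closes: descent 1, river 2
min |a| on river = 2

2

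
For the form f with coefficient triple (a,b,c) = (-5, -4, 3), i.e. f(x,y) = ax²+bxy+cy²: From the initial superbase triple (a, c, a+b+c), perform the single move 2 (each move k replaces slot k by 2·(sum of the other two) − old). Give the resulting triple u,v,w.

start (-5,3,-6) = (f(1,0),f(0,1),f(1,1))
replace slot 2: 2·((-5)+(-6)) − 3 = -25 → (-5,-25,-6)

-5,-25,-6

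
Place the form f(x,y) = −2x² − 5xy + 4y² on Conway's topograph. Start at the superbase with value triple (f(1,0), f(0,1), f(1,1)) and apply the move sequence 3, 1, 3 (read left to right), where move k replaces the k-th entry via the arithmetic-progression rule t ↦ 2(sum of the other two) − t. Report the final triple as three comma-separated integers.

start (-2,4,-3) = (f(1,0),f(0,1),f(1,1))
replace slot 3: 2·((-2)+4) − (-3) = 7 → (-2,4,7)
replace slot 1: 2·(4+7) − (-2) = 24 → (24,4,7)
replace slot 3: 2·(24+4) − 7 = 49 → (24,4,49)

24,4,49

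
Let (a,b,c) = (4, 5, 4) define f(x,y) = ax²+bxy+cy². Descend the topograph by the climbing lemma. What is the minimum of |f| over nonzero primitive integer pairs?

translate: b→-3 (≡5 mod 8), so (4,5,4)→(4,-3,3)
flip: (4,-3,3)→(3,3,4)
reduced (well bottom): (3,3,4) with a≤c, −a<b≤a
well minimum = a = 3

3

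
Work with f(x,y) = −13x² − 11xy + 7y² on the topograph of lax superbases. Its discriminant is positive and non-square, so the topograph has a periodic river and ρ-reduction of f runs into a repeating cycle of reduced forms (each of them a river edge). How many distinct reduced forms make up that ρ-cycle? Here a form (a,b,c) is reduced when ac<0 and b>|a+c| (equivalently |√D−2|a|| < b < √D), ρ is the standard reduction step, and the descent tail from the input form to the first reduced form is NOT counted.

D = 485, ⌊√D⌋ = 22
descent: ρ → (7,11,-13)  [lands on river]
river: ρ → (-13,15,5)
river: ρ → (5,15,-13)
river: ρ → (-13,11,7)
river: ρ → (7,17,-7)
river: ρ → (-7,11,13)
river: ρ → (13,15,-5)
river: ρ → (-5,15,13)
river: ρ → (13,11,-7)
river: ρ → (-7,17,7)
ρ-cycle length = 10 (tail of 1 descent step not counted)

10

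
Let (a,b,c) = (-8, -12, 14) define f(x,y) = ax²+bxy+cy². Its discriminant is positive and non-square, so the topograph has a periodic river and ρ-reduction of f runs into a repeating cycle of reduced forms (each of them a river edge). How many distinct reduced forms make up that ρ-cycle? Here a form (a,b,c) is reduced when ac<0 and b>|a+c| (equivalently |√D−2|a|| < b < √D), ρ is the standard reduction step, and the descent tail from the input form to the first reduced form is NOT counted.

D = 592, ⌊√D⌋ = 24
descent: ρ → (14,12,-8)  [lands on river]
river: ρ → (-8,20,6)
river: ρ → (6,16,-14)
river: ρ → (-14,12,8)
river: ρ → (8,20,-6)
river: ρ → (-6,16,14)
ρ-cycle length = 6 (tail of 1 descent step not counted)

6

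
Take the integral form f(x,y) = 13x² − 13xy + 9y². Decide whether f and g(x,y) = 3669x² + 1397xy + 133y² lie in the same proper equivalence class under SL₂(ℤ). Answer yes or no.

D₁ = -299, D₂ = -299
f: translate: b→13 (≡-13 mod 26), so (13,-13,9)→(13,13,9)
f: flip: (13,13,9)→(9,-13,13)
f: translate: b→5 (≡-13 mod 18), so (9,-13,13)→(9,5,9)
f: reduced (well bottom): (9,5,9) with a≤c, −a<b≤a
g: flip: (3669,1397,133)→(133,-1397,3669)
g: translate: b→-67 (≡-1397 mod 266), so (133,-1397,3669)→(133,-67,9)
g: flip: (133,-67,9)→(9,67,133)
g: translate: b→-5 (≡67 mod 18), so (9,67,133)→(9,-5,9)
g: flip: (9,-5,9)→(9,5,9)
g: reduced (well bottom): (9,5,9) with a≤c, −a<b≤a
reduced forms (9, 5, 9) vs (9, 5, 9) ⇒ equivalent

yes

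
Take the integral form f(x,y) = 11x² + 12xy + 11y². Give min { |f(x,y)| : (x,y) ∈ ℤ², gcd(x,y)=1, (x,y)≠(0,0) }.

translate: b→-10 (≡12 mod 22), so (11,12,11)→(11,-10,10)
flip: (11,-10,10)→(10,10,11)
reduced (well bottom): (10,10,11) with a≤c, −a<b≤a
well minimum = a = 10

10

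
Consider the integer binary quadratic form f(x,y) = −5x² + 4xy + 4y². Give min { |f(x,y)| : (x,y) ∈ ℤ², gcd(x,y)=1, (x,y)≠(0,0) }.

river: ρ → (4,4,-5)
river: ρ → (-5,6,3)
river: ρ → (3,6,-5)
river: ρ → (-5,4,4)
closes: descent 0, river 4
min |a| on river = 3

3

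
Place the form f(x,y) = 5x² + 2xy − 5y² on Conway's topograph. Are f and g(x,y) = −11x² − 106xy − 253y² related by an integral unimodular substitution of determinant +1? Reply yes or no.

D₁ = 104, D₂ = 104
river cycle of f (length 6): (-5, 8, 2), (2, 8, -5), (-5, 2, 5), (5, 8, -2), (-2, 8, 5), (5, 2, -5)
river cycle of g (length 6): (2, 8, -5), (-5, 2, 5), (5, 8, -2), (-2, 8, 5), (5, 2, -5), (-5, 8, 2)
cycles coincide ⇒ equivalent

yes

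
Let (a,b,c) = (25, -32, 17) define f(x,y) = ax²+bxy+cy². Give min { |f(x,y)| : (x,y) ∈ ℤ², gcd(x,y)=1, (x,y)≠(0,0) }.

translate: b→18 (≡-32 mod 50), so (25,-32,17)→(25,18,10)
flip: (25,18,10)→(10,-18,25)
translate: b→2 (≡-18 mod 20), so (10,-18,25)→(10,2,17)
reduced (well bottom): (10,2,17) with a≤c, −a<b≤a
well minimum = a = 10

10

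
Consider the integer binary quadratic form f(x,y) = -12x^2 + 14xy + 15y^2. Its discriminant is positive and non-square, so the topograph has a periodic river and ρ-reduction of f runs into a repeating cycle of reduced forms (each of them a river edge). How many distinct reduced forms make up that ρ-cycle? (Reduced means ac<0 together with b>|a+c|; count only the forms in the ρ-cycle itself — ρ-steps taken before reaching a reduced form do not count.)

D = 916, ⌊√D⌋ = 30
river: ρ → (15,16,-11)
river: ρ → (-11,28,3)
river: ρ → (3,26,-20)
river: ρ → (-20,14,9)
river: ρ → (9,22,-12)
river: ρ → (-12,26,5)
river: ρ → (5,24,-17)
river: ρ → (-17,10,12)
river: ρ → (12,14,-15)
river: ρ → (-15,16,11)
river: ρ → (11,28,-3)
river: ρ → (-3,26,20)
river: ρ → (20,14,-9)
river: ρ → (-9,22,12)
river: ρ → (12,26,-5)
river: ρ → (-5,24,17)
river: ρ → (17,10,-12)
river: ρ → (-12,14,15)
ρ-cycle length = 18 (tail of 0 descent steps not counted)

18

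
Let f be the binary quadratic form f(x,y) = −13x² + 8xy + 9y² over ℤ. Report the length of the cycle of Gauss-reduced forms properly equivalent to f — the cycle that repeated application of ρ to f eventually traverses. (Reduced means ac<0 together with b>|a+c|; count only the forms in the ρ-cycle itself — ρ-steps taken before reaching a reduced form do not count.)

D = 532, ⌊√D⌋ = 23
river: ρ → (9,10,-12)
river: ρ → (-12,14,7)
river: ρ → (7,14,-12)
river: ρ → (-12,10,9)
river: ρ → (9,8,-13)
river: ρ → (-13,18,4)
river: ρ → (4,22,-3)
river: ρ → (-3,20,11)
river: ρ → (11,2,-12)
river: ρ → (-12,22,1)
river: ρ → (1,22,-12)
river: ρ → (-12,2,11)
river: ρ → (11,20,-3)
river: ρ → (-3,22,4)
river: ρ → (4,18,-13)
river: ρ → (-13,8,9)
ρ-cycle length = 16 (tail of 0 descent steps not counted)

16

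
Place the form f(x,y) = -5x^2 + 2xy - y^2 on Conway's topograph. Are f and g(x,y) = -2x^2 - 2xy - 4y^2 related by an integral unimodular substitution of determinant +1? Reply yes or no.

D₁ = -16, D₂ = -28
discriminants differ ⇒ not SL₂(ℤ)-equivalent

no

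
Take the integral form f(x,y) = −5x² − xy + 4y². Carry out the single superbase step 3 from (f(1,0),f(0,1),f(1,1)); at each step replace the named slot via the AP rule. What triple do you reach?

start (-5,4,-2) = (f(1,0),f(0,1),f(1,1))
replace slot 3: 2·((-5)+4) − (-2) = 0 → (-5,4,0)

-5,4,0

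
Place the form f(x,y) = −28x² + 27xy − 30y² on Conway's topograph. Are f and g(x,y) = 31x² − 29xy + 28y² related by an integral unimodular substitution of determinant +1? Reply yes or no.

D₁ = -2631, D₂ = -2631
f is negative-definite; reduce −f:
−f: reduced (well bottom): (28,-27,30) with a≤c, −a<b≤a
flip sign back: reduced form of f is (-28,27,-30)
g: flip: (31,-29,28)→(28,29,31)
g: translate: b→-27 (≡29 mod 56), so (28,29,31)→(28,-27,30)
g: reduced (well bottom): (28,-27,30) with a≤c, −a<b≤a
reduced forms (-28, 27, -30) vs (28, -27, 30) ⇒ inequivalent

no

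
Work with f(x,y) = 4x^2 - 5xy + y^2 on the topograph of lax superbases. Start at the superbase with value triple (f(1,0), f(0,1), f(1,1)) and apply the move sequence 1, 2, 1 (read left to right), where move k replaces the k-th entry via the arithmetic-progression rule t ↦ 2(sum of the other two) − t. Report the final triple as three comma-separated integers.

start (4,1,0) = (f(1,0),f(0,1),f(1,1))
replace slot 1: 2·(1+0) − 4 = -2 → (-2,1,0)
replace slot 2: 2·((-2)+0) − 1 = -5 → (-2,-5,0)
replace slot 1: 2·((-5)+0) − (-2) = -8 → (-8,-5,0)

-8,-5,0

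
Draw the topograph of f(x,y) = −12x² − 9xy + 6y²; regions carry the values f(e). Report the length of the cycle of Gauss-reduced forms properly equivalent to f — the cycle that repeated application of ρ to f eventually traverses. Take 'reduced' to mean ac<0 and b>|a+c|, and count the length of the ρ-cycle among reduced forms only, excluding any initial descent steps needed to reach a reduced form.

D = 369, ⌊√D⌋ = 19
descent: ρ → (6,9,-12)  [lands on river]
river: ρ → (-12,15,3)
river: ρ → (3,15,-12)
river: ρ → (-12,9,6)
river: ρ → (6,15,-6)
river: ρ → (-6,9,12)
river: ρ → (12,15,-3)
river: ρ → (-3,15,12)
river: ρ → (12,9,-6)
river: ρ → (-6,15,6)
ρ-cycle length = 10 (tail of 1 descent step not counted)

10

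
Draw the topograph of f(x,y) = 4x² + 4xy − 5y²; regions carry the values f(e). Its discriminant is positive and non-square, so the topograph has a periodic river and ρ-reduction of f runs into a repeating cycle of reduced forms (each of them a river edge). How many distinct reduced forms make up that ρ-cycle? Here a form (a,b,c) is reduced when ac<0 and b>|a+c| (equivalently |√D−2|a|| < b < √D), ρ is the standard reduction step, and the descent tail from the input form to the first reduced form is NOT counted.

D = 96, ⌊√D⌋ = 9
river: ρ → (-5,6,3)
river: ρ → (3,6,-5)
river: ρ → (-5,4,4)
river: ρ → (4,4,-5)
ρ-cycle length = 4 (tail of 0 descent steps not counted)

4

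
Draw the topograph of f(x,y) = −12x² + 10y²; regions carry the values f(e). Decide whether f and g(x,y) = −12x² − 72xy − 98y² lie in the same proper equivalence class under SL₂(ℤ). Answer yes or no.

D₁ = 480, D₂ = 480
river cycle of f (length 2): (10, 20, -2), (-2, 20, 10)
river cycle of g (length 2): (10, 20, -2), (-2, 20, 10)
cycles coincide ⇒ equivalent

yes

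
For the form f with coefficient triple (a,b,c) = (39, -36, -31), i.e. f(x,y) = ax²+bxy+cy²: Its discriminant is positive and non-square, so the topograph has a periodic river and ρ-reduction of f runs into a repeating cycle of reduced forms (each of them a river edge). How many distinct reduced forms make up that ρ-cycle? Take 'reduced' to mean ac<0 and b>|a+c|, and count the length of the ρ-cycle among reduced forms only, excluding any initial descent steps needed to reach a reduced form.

D = 6132, ⌊√D⌋ = 78
descent: ρ → (-31,36,39)  [lands on river]
river: ρ → (39,42,-28)
river: ρ → (-28,70,11)
river: ρ → (11,62,-52)
river: ρ → (-52,42,21)
river: ρ → (21,42,-52)
river: ρ → (-52,62,11)
river: ρ → (11,70,-28)
river: ρ → (-28,42,39)
river: ρ → (39,36,-31)
river: ρ → (-31,26,44)
river: ρ → (44,62,-13)
river: ρ → (-13,68,29)
river: ρ → (29,48,-33)
river: ρ → (-33,18,44)
river: ρ → (44,70,-7)
river: ρ → (-7,70,44)
river: ρ → (44,18,-33)
river: ρ → (-33,48,29)
river: ρ → (29,68,-13)
river: ρ → (-13,62,44)
river: ρ → (44,26,-31)
ρ-cycle length = 22 (tail of 1 descent step not counted)

22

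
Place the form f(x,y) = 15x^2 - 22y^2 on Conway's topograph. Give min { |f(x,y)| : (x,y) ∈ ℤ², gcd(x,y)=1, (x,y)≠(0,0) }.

descent: ρ → (-22,0,15)
descent: ρ → (15,30,-7)  [lands on river]
river: ρ → (-7,26,23)
river: ρ → (23,20,-10)
river: ρ → (-10,20,23)
river: ρ → (23,26,-7)
river: ρ → (-7,30,15)
closes: descent 2, river 6
min |a| on river = 7

7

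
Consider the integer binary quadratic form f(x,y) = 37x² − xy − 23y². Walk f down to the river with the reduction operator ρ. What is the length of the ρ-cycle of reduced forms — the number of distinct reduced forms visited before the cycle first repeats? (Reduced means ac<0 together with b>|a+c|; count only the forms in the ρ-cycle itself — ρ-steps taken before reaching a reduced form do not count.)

D = 3405, ⌊√D⌋ = 58
descent: ρ → (-23,47,13)  [lands on river]
river: ρ → (13,57,-3)
river: ρ → (-3,57,13)
river: ρ → (13,47,-23)
river: ρ → (-23,45,15)
river: ρ → (15,45,-23)
ρ-cycle length = 6 (tail of 1 descent step not counted)

6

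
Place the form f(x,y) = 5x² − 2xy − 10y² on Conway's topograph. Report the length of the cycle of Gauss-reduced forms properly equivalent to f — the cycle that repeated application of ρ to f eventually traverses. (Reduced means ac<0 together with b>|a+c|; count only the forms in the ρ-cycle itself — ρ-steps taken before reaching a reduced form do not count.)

D = 204, ⌊√D⌋ = 14
descent: ρ → (-10,2,5)
descent: ρ → (5,8,-7)  [lands on river]
river: ρ → (-7,6,6)
river: ρ → (6,6,-7)
river: ρ → (-7,8,5)
river: ρ → (5,12,-3)
river: ρ → (-3,12,5)
ρ-cycle length = 6 (tail of 2 descent steps not counted)

6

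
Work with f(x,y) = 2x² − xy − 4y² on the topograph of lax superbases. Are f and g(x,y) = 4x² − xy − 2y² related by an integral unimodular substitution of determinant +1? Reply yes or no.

D₁ = 33, D₂ = 33
river cycle of f (length 4): (2, 3, -3), (-3, 3, 2), (2, 5, -1), (-1, 5, 2)
river cycle of g (length 4): (-2, 5, 1), (1, 5, -2), (-2, 3, 3), (3, 3, -2)
cycles differ ⇒ inequivalent

no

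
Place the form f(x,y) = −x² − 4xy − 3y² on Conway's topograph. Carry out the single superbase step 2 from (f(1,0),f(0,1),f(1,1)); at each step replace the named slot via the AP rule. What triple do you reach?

start (-1,-3,-8) = (f(1,0),f(0,1),f(1,1))
replace slot 2: 2·((-1)+(-8)) − (-3) = -15 → (-1,-15,-8)

-1,-15,-8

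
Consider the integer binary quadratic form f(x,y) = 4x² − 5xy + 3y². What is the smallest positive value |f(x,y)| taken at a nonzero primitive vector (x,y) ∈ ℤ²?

translate: b→3 (≡-5 mod 8), so (4,-5,3)→(4,3,2)
flip: (4,3,2)→(2,-3,4)
translate: b→1 (≡-3 mod 4), so (2,-3,4)→(2,1,3)
reduced (well bottom): (2,1,3) with a≤c, −a<b≤a
well minimum = a = 2

2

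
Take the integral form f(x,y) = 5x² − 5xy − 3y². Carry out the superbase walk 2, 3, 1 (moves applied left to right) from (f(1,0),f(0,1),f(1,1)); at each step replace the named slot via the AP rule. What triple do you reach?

start (5,-3,-3) = (f(1,0),f(0,1),f(1,1))
replace slot 2: 2·(5+(-3)) − (-3) = 7 → (5,7,-3)
replace slot 3: 2·(5+7) − (-3) = 27 → (5,7,27)
replace slot 1: 2·(7+27) − 5 = 63 → (63,7,27)

63,7,27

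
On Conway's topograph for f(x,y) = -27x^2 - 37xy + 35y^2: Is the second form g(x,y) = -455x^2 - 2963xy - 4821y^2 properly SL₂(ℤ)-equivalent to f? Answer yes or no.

D₁ = 5149, D₂ = 5149
river cycle of f (length 50): (35, 37, -27), (-27, 71, 1), (1, 71, -27), (-27, 37, 35), (35, 33, -29), (-29, 25, 39), (39, 53, -15), (-15, 67, 11), (11, 65, -21), (-21, 61, 17), … (40 more)
river cycle of g (length 50): (-27, 71, 1), (1, 71, -27), (-27, 37, 35), (35, 33, -29), (-29, 25, 39), (39, 53, -15), (-15, 67, 11), (11, 65, -21), (-21, 61, 17), (17, 41, -51), … (40 more)
cycles coincide ⇒ equivalent

yes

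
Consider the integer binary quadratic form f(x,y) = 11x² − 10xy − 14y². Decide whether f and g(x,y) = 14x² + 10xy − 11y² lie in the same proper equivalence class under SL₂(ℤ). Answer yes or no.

D₁ = 716, D₂ = 716
river cycle of f (length 14): (-14, 10, 11), (11, 12, -13), (-13, 14, 10), (10, 26, -1), (-1, 26, 10), (10, 14, -13), (-13, 12, 11), (11, 10, -14), (-14, 18, 7), (7, 24, -5), … (4 more)
river cycle of g (length 14): (-11, 12, 13), (13, 14, -10), (-10, 26, 1), (1, 26, -10), (-10, 14, 13), (13, 12, -11), (-11, 10, 14), (14, 18, -7), (-7, 24, 5), (5, 26, -2), … (4 more)
cycles differ ⇒ inequivalent

no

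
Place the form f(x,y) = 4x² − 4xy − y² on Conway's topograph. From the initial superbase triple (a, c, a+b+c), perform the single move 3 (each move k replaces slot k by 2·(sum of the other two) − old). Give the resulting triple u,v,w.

start (4,-1,-1) = (f(1,0),f(0,1),f(1,1))
replace slot 3: 2·(4+(-1)) − (-1) = 7 → (4,-1,7)

4,-1,7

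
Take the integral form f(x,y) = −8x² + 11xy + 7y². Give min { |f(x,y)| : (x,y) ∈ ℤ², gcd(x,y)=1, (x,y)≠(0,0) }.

river: ρ → (7,17,-2)
river: ρ → (-2,15,15)
river: ρ → (15,15,-2)
river: ρ → (-2,17,7)
river: ρ → (7,11,-8)
river: ρ → (-8,5,10)
river: ρ → (10,15,-3)
river: ρ → (-3,15,10)
river: ρ → (10,5,-8)
river: ρ → (-8,11,7)
closes: descent 0, river 10
min |a| on river = 2

2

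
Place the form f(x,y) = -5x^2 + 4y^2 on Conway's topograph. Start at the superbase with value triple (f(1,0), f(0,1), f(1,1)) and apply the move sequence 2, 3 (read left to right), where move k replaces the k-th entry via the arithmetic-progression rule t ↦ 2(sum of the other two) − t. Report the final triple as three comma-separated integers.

start (-5,4,-1) = (f(1,0),f(0,1),f(1,1))
replace slot 2: 2·((-5)+(-1)) − 4 = -16 → (-5,-16,-1)
replace slot 3: 2·((-5)+(-16)) − (-1) = -41 → (-5,-16,-41)

-5,-16,-41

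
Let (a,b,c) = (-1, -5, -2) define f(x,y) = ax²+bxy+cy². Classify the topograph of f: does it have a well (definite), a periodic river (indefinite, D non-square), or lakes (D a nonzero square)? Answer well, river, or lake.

D = b²−4ac = (-5)² − 4·(-1)·(-2) = 17
D > 0 non-square ⇒ indefinite ⇒ periodic river

river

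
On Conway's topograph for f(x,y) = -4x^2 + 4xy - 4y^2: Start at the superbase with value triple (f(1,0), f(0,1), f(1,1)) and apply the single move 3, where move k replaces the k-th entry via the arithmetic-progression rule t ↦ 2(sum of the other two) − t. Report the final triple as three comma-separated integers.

start (-4,-4,-4) = (f(1,0),f(0,1),f(1,1))
replace slot 3: 2·((-4)+(-4)) − (-4) = -12 → (-4,-4,-12)

-4,-4,-12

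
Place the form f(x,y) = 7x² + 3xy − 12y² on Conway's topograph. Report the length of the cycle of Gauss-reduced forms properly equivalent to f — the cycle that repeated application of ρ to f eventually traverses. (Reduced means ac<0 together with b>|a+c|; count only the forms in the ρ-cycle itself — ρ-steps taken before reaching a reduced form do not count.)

D = 345, ⌊√D⌋ = 18
descent: ρ → (-12,-3,7)
descent: ρ → (7,17,-2)  [lands on river]
river: ρ → (-2,15,15)
river: ρ → (15,15,-2)
river: ρ → (-2,17,7)
river: ρ → (7,11,-8)
river: ρ → (-8,5,10)
river: ρ → (10,15,-3)
river: ρ → (-3,15,10)
river: ρ → (10,5,-8)
river: ρ → (-8,11,7)
ρ-cycle length = 10 (tail of 2 descent steps not counted)

10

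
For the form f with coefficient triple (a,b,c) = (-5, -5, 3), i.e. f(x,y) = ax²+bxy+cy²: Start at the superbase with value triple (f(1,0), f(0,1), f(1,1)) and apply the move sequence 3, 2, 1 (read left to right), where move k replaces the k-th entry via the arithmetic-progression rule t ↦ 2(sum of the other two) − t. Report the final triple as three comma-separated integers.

start (-5,3,-7) = (f(1,0),f(0,1),f(1,1))
replace slot 3: 2·((-5)+3) − (-7) = 3 → (-5,3,3)
replace slot 2: 2·((-5)+3) − 3 = -7 → (-5,-7,3)
replace slot 1: 2·((-7)+3) − (-5) = -3 → (-3,-7,3)

-3,-7,3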